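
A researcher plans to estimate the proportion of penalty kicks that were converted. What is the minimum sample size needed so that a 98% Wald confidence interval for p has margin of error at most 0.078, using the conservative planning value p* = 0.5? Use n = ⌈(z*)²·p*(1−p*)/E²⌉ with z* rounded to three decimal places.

z* = 2.326 at the 98% level.
p*(1−p*) = 0.2500.
(z*)²·p*(1−p*)/E² = 5.410276·0.2500/0.006084 = 222.316.
⌈222.316⌉ = 223.

n = 223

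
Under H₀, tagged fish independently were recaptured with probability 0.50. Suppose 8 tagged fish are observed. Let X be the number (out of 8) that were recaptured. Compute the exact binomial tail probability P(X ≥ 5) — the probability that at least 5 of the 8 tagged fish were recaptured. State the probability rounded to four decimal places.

P = 0.3633

X is binomial with n = 8 and p = 0.50.
P(X ≥ 5) = C(8,5)·0.50^5·0.50^3 + C(8,6)·0.50^6·0.50^2 + C(8,7)·0.50^7·0.50^1 + C(8,8)·0.50^8·0.50^0.
= 0.218750 + 0.109375 + 0.031250 + 0.003906 = 0.3633.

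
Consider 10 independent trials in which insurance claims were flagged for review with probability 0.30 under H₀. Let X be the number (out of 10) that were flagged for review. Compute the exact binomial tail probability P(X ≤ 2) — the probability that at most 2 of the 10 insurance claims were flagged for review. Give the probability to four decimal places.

X is binomial with n = 10 and p = 0.30.
P(X ≤ 2) = C(10,0)·0.30^0·0.70^10 + C(10,1)·0.30^1·0.70^9 + C(10,2)·0.30^2·0.70^8.
= 0.028248 + 0.121061 + 0.233474 = 0.3828.

P = 0.3828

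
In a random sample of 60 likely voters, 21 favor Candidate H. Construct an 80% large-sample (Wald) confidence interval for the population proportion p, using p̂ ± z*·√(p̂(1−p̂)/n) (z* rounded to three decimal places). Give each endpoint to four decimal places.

(0.2711, 0.4289)

Sample proportion p̂ = 21/60 = 0.35000.
SE(p̂) = √(0.35000·0.65000/60) = 0.061577.
The 80% critical value is z* = 1.282.
Margin of error: 1.282 × 0.061577 = 0.07894.
Interval: 0.35000 ± 0.07894 → (0.2711, 0.4289).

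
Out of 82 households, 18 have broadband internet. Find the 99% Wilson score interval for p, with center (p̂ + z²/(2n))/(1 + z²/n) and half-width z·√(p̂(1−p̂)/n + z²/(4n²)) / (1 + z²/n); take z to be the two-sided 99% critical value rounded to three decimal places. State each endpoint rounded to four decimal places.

p̂ = 18/82 = 0.21951; z = 2.576, so z² = 6.635776.
Denominator 1 + z²/n = 1 + 6.635776/82 = 1.080924.
Center = (0.21951 + 0.040462)/1.080924 = 0.24051.
Radicand: p̂(1−p̂)/n + z²/(4n²) = 0.002089349 + 0.000246720 = 0.002336069.
Half-width = z·√(radicand)/denom = 2.576·0.048333/1.080924 = 0.11518.
Interval: 0.24051 ± 0.11518 → (0.1253, 0.3557).

(0.1253, 0.3557)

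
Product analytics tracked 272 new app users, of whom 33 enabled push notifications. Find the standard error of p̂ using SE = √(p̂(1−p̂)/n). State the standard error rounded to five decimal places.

The sample proportion is 33/272 = 0.12132.
p̂(1−p̂) = 0.12132·0.87868 = 0.106601.
SE = √(0.106601/272) = √0.000391915 = 0.01980.

SE = 0.01980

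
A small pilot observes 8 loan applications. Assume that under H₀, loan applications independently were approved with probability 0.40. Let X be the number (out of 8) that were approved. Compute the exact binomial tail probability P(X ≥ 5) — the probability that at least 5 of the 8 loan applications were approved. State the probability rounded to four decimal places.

X is binomial with n = 8 and p = 0.40.
P(X ≥ 5) = C(8,5)·0.40^5·0.60^3 + C(8,6)·0.40^6·0.60^2 + C(8,7)·0.40^7·0.60^1 + C(8,8)·0.40^8·0.60^0.
= 0.123863 + 0.041288 + 0.007864 + 0.000655 = 0.1737.

P = 0.1737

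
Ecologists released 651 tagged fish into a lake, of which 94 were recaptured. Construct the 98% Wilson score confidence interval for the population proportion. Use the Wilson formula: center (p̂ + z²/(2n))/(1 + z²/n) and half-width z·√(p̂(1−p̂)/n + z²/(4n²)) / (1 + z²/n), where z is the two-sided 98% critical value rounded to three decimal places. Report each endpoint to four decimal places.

(0.1153, 0.1794)

p̂ = 94/651 = 0.14439; z = 2.326, so z² = 5.410276.
1 + z²/n = 1.008311.
Adjusted center: (0.14439 + z²/(2n))/1.008311 = 0.14732.
Radicand: p̂(1−p̂)/n + z²/(4n²) = 0.000189775 + 0.000003192 = 0.000192967.
Half-width = 2.326·√0.000192967/1.008311 = 0.03204.
CI: 0.14732 ± 0.03204 = (0.1153, 0.1794).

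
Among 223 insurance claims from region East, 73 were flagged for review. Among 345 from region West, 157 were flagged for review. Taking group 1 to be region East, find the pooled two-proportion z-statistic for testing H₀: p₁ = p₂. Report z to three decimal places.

z = -3.028

p̂₁ = 73/223 = 0.32735, p̂₂ = 157/345 = 0.45507.
Pooling: p̂ = 230/568 = 0.40493.
SE = √[p̂(1−p̂)(1/n₁+1/n₂)] = √[0.40493·0.59507·(1/223+1/345)] ≈ 0.042178.
z = (p̂₁ − p̂₂)/SE = (0.32735 − 0.45507)/0.042178 = -0.12772/0.042178 = -3.028.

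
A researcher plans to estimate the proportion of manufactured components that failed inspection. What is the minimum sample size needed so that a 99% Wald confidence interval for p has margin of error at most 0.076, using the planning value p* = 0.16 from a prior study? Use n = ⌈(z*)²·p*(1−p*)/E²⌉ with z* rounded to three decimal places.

z* = 2.576 at the 99% level.
p*(1−p*) = 0.16·0.84 = 0.1344.
Required n before rounding: 6.635776 × 0.1344 / 0.076² = 154.406.
Rounding up, n = 155.

n = 155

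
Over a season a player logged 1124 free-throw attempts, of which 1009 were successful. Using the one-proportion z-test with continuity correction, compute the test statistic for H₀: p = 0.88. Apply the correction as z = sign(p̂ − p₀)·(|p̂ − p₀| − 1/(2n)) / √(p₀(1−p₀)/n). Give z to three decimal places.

p̂ = 1009/1124 = 0.89769. p̂ − p₀ = 0.017687.
1/(2n) = 0.000445.
Corrected numerator: |0.017687| − 0.000445 = 0.017242.
SE₀ = √(0.88·0.12/1124) = 0.009693.
z = +0.017242/0.009693 = 1.779.

z = 1.779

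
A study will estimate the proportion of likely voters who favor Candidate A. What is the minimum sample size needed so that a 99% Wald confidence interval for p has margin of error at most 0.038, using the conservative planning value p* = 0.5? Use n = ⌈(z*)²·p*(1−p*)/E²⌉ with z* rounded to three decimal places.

z* = 2.576 at the 99% level.
p*(1−p*) = 0.50·0.50 = 0.2500.
Required n before rounding: 6.635776 × 0.2500 / 0.038² = 1148.853.
⌈1148.853⌉ = 1149.

n = 1149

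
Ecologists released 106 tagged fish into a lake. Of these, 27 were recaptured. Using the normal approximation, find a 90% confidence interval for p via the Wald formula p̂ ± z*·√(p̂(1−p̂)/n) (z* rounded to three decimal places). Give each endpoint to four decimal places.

(0.1851, 0.3243)

Sample proportion p̂ = 27/106 = 0.25472.
Standard error of p̂: √(0.189836/106) = √0.001790908 = 0.042319.
For 90% confidence, z* = 1.645.
Margin = 1.645·0.042319 = 0.06961.
So the interval runs from 0.1851 to 0.3243.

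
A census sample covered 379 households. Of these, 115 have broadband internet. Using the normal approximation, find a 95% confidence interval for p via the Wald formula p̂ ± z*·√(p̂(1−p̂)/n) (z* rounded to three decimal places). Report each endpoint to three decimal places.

(0.257, 0.350)

The sample proportion is 115/379 = 0.30343.
Standard error of p̂: √(0.211360/379) = √0.000557679 = 0.023615.
z* = 1.960 at the 95% level.
Margin = 1.960·0.023615 = 0.04629.
CI: 0.30343 ± 0.04629 = (0.257, 0.350).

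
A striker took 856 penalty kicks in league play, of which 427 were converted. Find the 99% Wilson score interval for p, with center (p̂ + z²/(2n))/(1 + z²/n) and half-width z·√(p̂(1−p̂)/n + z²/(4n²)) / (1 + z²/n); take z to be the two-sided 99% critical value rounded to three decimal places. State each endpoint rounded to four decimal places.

(0.4550, 0.5427)

p̂ = 427/856 = 0.49883; z = 2.576, so z² = 6.635776.
1 + z²/n = 1.007752.
Center = (0.49883 + 0.003876)/1.007752 = 0.49884.
Radicand: p̂(1−p̂)/n + z²/(4n²) = 0.000292054 + 0.000002264 = 0.000294318.
Half-width = z·√(radicand)/denom = 2.576·0.017156/1.007752 = 0.04385.
CI: 0.49884 ± 0.04385 = (0.4550, 0.5427).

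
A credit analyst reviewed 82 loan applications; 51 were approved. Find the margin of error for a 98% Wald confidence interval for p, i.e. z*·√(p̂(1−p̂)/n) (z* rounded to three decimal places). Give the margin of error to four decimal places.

ME = 0.1246

p̂ = 51/82 = 0.62195.
SE = √(p̂(1−p̂)/n) = √(0.235128/82) = 0.053548.
The 98% critical value is z* = 2.326.
ME = 2.326·0.053548 = 0.1246.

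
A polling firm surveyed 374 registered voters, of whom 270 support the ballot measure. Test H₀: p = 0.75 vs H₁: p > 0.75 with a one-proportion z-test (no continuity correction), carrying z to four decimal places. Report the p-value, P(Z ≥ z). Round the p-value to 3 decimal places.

The sample proportion is 270/374 = 0.72193.
Null standard error: √(0.75·0.25/374) = √0.000501337 = 0.022391.
z = (p̂ − p₀)/SE = (270/374 − 0.75)/0.022391 ≈ -1.2539.
From the standard normal, P(Z ≥ z) = 0.895.

p-value = 0.895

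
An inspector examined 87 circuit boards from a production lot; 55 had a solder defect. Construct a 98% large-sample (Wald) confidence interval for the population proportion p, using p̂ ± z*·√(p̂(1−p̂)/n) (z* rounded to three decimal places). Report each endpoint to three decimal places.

Sample proportion p̂ = 55/87 = 0.63218.
Standard error of p̂: √(0.232527/87) = √0.002672729 = 0.051698.
The 98% critical value is z* = 2.326.
Margin = 2.326·0.051698 = 0.12025.
So the interval runs from 0.512 to 0.752.

(0.512, 0.752)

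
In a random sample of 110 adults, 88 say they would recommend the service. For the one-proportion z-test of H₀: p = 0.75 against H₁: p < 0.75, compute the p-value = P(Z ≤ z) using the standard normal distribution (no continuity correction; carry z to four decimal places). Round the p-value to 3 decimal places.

The sample proportion is 88/110 = 0.80000.
SE₀ = √(0.75·0.25/110) = 0.041286.
Test statistic (full precision, shown to 4 dp): z = (88/110 − 0.75)/SE₀ ≈ 1.2111.
p-value = P(Z ≤ z) with z = 1.2111 → 0.887.

p-value = 0.887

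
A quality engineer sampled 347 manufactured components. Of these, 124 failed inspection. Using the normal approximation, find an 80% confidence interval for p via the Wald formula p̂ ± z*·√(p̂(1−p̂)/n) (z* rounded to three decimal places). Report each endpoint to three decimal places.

(0.324, 0.390)

p̂ = 124/347 = 0.35735.
SE = √(p̂(1−p̂)/n) = √(0.229651/347) = 0.025726.
For 80% confidence, z* = 1.282.
Margin = 1.282·0.025726 = 0.03298.
CI: 0.35735 ± 0.03298 = (0.324, 0.390).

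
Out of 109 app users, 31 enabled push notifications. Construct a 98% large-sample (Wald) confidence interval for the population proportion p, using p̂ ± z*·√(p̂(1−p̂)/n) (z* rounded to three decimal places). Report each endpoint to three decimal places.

With x = 31 successes in n = 109, p̂ = 0.28440.
SE(p̂) = √(0.28440·0.71560/109) = 0.043210.
For 98% confidence, z* = 2.326.
Margin = 2.326·0.043210 = 0.10051.
CI: 0.28440 ± 0.10051 = (0.184, 0.385).

(0.184, 0.385)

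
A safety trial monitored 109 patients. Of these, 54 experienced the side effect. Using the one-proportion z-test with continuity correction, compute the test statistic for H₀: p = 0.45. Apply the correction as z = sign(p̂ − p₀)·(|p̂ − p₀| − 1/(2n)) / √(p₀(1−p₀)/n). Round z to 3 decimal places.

z = 0.857

With x = 54 successes in n = 109, p̂ = 0.49541. p̂ − p₀ = 0.045413.
1/(2n) = 0.004587.
Corrected numerator: |0.045413| − 0.004587 = 0.040826.
Under H₀, SE = √(p₀(1−p₀)/n) = √(0.45·0.55/109) = √0.002270642 = 0.047651.
z = +0.040826/0.047651 = 0.857.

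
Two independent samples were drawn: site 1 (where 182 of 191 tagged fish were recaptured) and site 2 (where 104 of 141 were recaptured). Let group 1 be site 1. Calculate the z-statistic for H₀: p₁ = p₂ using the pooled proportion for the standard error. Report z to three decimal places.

Sample proportions: p̂₁ = 182/191 = 0.95288 and p̂₂ = 104/141 = 0.73759.
Pooling: p̂ = 286/332 = 0.86145.
Pooled SE = √[0.1193569·0.01232780] ≈ 0.038359.
z = (p̂₁ − p̂₂)/SE = (0.95288 − 0.73759)/0.038359 = 0.21529/0.038359 = 5.613.

z = 5.613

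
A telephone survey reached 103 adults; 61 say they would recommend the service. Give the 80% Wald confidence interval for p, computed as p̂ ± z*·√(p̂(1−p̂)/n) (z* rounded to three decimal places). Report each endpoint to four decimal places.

(0.5302, 0.6543)

p̂ = 61/103 = 0.59223.
SE(p̂) = √(0.59223·0.40777/103) = 0.048421.
z* = 1.282 at the 80% level.
Margin = 1.282·0.048421 = 0.06208.
So the interval runs from 0.5302 to 0.6543.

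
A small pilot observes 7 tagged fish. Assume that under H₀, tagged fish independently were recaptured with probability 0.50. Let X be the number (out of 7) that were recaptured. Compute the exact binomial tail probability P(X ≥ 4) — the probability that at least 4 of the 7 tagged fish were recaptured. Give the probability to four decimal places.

X is binomial with n = 7 and p = 0.50.
P(X ≥ 4) = C(7,4)·0.50^4·0.50^3 + C(7,5)·0.50^5·0.50^2 + C(7,6)·0.50^6·0.50^1 + C(7,7)·0.50^7·0.50^0.
= 0.273438 + 0.164062 + 0.054688 + 0.007812 = 0.5000.

P = 0.5000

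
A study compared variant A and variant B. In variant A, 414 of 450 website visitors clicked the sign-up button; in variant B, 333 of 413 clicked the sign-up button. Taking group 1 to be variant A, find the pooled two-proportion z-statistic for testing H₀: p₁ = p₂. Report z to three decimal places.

z = 4.892

Sample proportions: p̂₁ = 414/450 = 0.92000 and p̂₂ = 333/413 = 0.80630.
Pooled p̂ = (414+333)/(450+413) = 747/863 = 0.86559.
Pooled SE = √[0.1163475·0.00464353] ≈ 0.023244.
z = (p̂₁ − p̂₂)/SE = (0.92000 − 0.80630)/0.023244 = 0.11370/0.023244 = 4.892.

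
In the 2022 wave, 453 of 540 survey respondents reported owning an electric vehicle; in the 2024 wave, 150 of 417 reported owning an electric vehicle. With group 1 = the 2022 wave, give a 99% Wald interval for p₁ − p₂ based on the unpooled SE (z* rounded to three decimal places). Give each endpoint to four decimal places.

(0.4062, 0.5522)

p̂₁ = 0.83889, p̂₂ = 0.35971, so the observed difference is 0.47918.
SE = √(0.000250286 + 0.000552325) = √0.000802611 = 0.028330.
z* = 2.576 at the 99% level. Margin of error = 0.07298.
CI: 0.47918 ± 0.07298 = (0.4062, 0.5522).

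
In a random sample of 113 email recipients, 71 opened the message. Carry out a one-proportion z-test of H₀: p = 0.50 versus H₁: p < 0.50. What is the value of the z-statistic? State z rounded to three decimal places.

The sample proportion is 71/113 = 0.62832.
SE₀ = √(0.50·0.50/113) = 0.047036.
Test statistic: z = 0.12832/0.047036 = 2.728.

z = 2.728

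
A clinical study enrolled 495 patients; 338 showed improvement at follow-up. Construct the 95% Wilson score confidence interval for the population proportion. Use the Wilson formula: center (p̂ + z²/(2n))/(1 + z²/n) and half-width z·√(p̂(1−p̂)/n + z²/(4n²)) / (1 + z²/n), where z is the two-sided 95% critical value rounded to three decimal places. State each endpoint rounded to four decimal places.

Here p̂ = 338/495 = 0.68283 and z = 1.960 (z² = 3.841600).
Denominator 1 + z²/n = 1 + 3.841600/495 = 1.007761.
Adjusted center: (0.68283 + z²/(2n))/1.007761 = 0.68142.
Radicand: p̂(1−p̂)/n + z²/(4n²) = 0.000437523 + 0.000003920 = 0.000441443.
Half-width = z·√(radicand)/denom = 1.960·0.021011/1.007761 = 0.04086.
So the interval runs from 0.6406 to 0.7223.

(0.6406, 0.7223)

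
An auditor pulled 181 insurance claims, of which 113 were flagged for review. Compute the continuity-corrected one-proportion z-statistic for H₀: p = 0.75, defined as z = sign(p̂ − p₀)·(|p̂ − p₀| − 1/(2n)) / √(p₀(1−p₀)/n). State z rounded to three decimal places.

z = -3.819

The sample proportion is 113/181 = 0.62431. p̂ − p₀ = -0.125691.
Continuity correction 1/(2n) = 1/362 = 0.002762.
Corrected numerator: |-0.125691| − 0.002762 = 0.122929.
Null standard error: √(0.75·0.25/181) = √0.001035912 = 0.032186.
z = (−)0.122929/0.032186 = -3.819.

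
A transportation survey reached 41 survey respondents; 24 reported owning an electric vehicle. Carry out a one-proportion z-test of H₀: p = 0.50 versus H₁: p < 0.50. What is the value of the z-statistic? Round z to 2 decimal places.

Sample proportion p̂ = 24/41 = 0.58537.
Under H₀, SE = √(p₀(1−p₀)/n) = √(0.50·0.50/41) = √0.006097561 = 0.078087.
z = (p̂ − p₀)/SE = (0.58537 − 0.50)/0.078087 = 1.09.

z = 1.09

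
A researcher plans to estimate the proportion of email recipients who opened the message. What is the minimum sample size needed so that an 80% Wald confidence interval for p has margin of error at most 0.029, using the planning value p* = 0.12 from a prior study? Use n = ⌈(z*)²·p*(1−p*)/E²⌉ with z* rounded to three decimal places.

The 80% critical value is z* = 1.282.
p*(1−p*) = 0.1056.
(z*)²·p*(1−p*)/E² = 1.643524·0.1056/0.000841 = 206.369.
⌈206.369⌉ = 207.

n = 207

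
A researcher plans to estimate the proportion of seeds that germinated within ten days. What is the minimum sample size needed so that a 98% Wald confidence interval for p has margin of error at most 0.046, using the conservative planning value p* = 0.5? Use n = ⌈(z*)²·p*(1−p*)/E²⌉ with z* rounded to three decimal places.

The 98% critical value is z* = 2.326.
p*(1−p*) = 0.50·0.50 = 0.2500.
Required n before rounding: 5.410276 × 0.2500 / 0.046² = 639.210.
Rounding up, n = 640.

n = 640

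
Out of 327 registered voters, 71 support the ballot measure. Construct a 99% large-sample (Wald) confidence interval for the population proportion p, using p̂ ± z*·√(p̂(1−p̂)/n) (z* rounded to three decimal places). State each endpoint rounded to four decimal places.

With x = 71 successes in n = 327, p̂ = 0.21713.
SE(p̂) = √(0.21713·0.78287/327) = 0.022800.
The 99% critical value is z* = 2.576.
Margin of error: 2.576 × 0.022800 = 0.05873.
So the interval runs from 0.1584 to 0.2759.

(0.1584, 0.2759)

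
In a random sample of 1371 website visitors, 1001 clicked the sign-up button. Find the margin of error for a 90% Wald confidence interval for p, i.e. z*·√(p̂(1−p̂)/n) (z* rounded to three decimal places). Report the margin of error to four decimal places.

Sample proportion p̂ = 1001/1371 = 0.73012.
SE(p̂) = √(0.73012·0.26988/1371) = 0.011988.
The 90% critical value is z* = 1.645.
So ME = 0.0197.

ME = 0.0197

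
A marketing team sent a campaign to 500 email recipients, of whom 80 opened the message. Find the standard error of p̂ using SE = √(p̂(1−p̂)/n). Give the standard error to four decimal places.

SE = 0.0164

Sample proportion p̂ = 80/500 = 0.16000.
p̂(1−p̂) = 0.134400.
SE = √(0.134400/500) = √0.000268800 = 0.0164.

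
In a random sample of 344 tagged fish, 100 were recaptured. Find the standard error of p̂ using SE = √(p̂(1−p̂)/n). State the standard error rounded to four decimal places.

SE = 0.0245

With x = 100 successes in n = 344, p̂ = 0.29070.
p̂(1−p̂) = 0.29070·0.70930 = 0.206194.
SE = √(0.206194/344) = √0.000599401 = 0.0245.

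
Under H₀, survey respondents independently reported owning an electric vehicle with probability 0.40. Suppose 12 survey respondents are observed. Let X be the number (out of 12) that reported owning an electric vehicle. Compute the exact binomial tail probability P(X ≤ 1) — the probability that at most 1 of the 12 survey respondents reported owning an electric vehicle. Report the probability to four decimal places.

X ~ Binomial(n=12, p=0.40).
P(X ≤ 1) = C(12,0)·0.40^0·0.60^12 + C(12,1)·0.40^1·0.60^11.
= 0.002177 + 0.017414 = 0.0196.

P = 0.0196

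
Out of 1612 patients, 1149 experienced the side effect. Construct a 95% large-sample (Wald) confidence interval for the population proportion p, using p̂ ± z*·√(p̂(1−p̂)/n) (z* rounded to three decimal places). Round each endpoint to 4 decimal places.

Sample proportion p̂ = 1149/1612 = 0.71278.
SE = √(p̂(1−p̂)/n) = √(0.204725/1612) = 0.011269.
For 95% confidence, z* = 1.960.
Margin = 1.960·0.011269 = 0.02209.
So the interval runs from 0.6907 to 0.7349.

(0.6907, 0.7349)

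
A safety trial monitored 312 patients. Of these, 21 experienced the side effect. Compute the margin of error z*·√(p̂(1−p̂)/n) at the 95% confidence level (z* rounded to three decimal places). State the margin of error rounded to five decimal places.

p̂ = 21/312 = 0.06731.
SE = √(p̂(1−p̂)/n) = √(0.062777/312) = 0.014185.
For 95% confidence, z* = 1.960.
Margin of error = z*·SE = 1.960 × 0.014185 = 0.02780.

ME = 0.02780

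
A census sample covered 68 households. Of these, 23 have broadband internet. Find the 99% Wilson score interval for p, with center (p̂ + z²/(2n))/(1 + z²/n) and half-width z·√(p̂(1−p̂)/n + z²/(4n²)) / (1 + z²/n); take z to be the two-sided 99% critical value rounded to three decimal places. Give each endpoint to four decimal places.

Here p̂ = 23/68 = 0.33824 and z = 2.576 (z² = 6.635776).
Denominator 1 + z²/n = 1 + 6.635776/68 = 1.097585.
Center = (0.33824 + 0.048792)/1.097585 = 0.35262.
Radicand: p̂(1−p̂)/n + z²/(4n²) = 0.003291650 + 0.000358768 = 0.003650418.
Half-width = z·√(radicand)/denom = 2.576·0.060419/1.097585 = 0.14180.
CI: 0.35262 ± 0.14180 = (0.2108, 0.4944).

(0.2108, 0.4944)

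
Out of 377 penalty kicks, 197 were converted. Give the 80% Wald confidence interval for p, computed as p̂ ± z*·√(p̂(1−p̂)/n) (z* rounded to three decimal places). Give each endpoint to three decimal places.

(0.490, 0.556)

With x = 197 successes in n = 377, p̂ = 0.52255.
SE = √(p̂(1−p̂)/n) = √(0.249492/377) = 0.025725.
For 80% confidence, z* = 1.282.
Margin of error: 1.282 × 0.025725 = 0.03298.
Interval: 0.52255 ± 0.03298 → (0.490, 0.556).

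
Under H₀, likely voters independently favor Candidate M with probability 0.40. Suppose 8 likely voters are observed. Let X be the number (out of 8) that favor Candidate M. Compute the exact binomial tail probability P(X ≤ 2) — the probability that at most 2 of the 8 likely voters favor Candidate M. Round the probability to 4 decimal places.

X ~ Binomial(n=8, p=0.40).
P(X ≤ 2) = C(8,0)·0.40^0·0.60^8 + C(8,1)·0.40^1·0.60^7 + C(8,2)·0.40^2·0.60^6.
= 0.016796 + 0.089580 + 0.209019 = 0.3154.

P = 0.3154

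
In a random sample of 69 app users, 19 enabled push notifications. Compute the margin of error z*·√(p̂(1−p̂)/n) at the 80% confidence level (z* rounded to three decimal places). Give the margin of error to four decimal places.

With x = 19 successes in n = 69, p̂ = 0.27536.
SE = √(p̂(1−p̂)/n) = √(0.199538/69) = 0.053776.
For 80% confidence, z* = 1.282.
Margin of error = z*·SE = 1.282 × 0.053776 = 0.0689.

ME = 0.0689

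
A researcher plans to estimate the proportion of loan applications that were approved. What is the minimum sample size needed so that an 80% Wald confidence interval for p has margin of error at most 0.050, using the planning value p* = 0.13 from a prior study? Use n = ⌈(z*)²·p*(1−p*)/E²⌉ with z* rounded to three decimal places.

For 80% confidence, z* = 1.282.
p*(1−p*) = 0.1131.
Required n before rounding: 1.643524 × 0.1131 / 0.050² = 74.353.
⌈74.353⌉ = 75.

n = 75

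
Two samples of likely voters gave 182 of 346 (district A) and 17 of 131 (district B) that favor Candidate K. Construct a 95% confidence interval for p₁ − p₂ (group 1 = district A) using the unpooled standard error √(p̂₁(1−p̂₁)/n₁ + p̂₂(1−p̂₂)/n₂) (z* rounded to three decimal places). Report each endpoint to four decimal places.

(0.3183, 0.4742)

p̂₁ = 182/346 = 0.52601, p̂₂ = 17/131 = 0.12977; p̂₁ − p̂₂ = 0.39624.
SE = √(0.000720588 + 0.000862065) = √0.001582653 = 0.039783.
The 95% critical value is z* = 1.960. Margin of error = 0.07797.
Interval: 0.39624 ± 0.07797 → (0.3183, 0.4742).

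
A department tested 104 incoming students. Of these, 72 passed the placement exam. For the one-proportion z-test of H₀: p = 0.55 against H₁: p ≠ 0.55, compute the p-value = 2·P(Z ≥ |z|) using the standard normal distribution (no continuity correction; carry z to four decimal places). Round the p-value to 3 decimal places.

p̂ = 72/104 = 0.69231.
SE₀ = √(0.55·0.45/104) = 0.048783.
z = (p̂ − p₀)/SE = (72/104 − 0.55)/0.048783 ≈ 2.9171.
From the standard normal, 2·P(Z ≥ |z|) = 0.004.

p-value = 0.004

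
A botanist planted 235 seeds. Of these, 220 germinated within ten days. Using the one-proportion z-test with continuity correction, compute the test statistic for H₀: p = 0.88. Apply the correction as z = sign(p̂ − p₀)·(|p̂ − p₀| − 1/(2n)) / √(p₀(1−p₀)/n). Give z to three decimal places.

z = 2.549

Sample proportion p̂ = 220/235 = 0.93617. p̂ − p₀ = 0.056170.
Continuity correction 1/(2n) = 1/470 = 0.002128.
Corrected numerator: |0.056170| − 0.002128 = 0.054042.
Null standard error: √(0.88·0.12/235) = √0.000449362 = 0.021198.
z = (+)0.054042/0.021198 = 2.549.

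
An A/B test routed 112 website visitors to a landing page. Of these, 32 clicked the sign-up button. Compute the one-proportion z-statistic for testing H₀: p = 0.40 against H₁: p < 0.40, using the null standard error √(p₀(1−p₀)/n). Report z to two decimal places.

p̂ = 32/112 = 0.28571.
Under H₀, SE = √(p₀(1−p₀)/n) = √(0.40·0.60/112) = √0.002142857 = 0.046291.
z = (0.28571 − 0.40)/0.046291 = -0.11429/0.046291 = -2.47.

z = -2.47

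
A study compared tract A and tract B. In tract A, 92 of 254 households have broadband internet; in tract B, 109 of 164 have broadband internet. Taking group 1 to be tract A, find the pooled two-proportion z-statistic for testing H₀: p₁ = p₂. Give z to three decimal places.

Sample proportions: p̂₁ = 92/254 = 0.36220 and p̂₂ = 109/164 = 0.66463.
Pooled p̂ = (92+109)/(254+164) = 201/418 = 0.48086.
SE = √[p̂(1−p̂)(1/n₁+1/n₂)] = √[0.48086·0.51914·(1/254+1/164)] ≈ 0.050050.
z = -0.30243/0.050050 = -6.043.

z = -6.043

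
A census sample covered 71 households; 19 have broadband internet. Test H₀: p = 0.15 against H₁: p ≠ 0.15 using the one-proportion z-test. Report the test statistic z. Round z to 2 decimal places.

p̂ = 19/71 = 0.26761.
Under H₀, SE = √(p₀(1−p₀)/n) = √(0.15·0.85/71) = √0.001795775 = 0.042377.
z = (0.26761 − 0.15)/0.042377 = 0.11761/0.042377 = 2.78.

z = 2.78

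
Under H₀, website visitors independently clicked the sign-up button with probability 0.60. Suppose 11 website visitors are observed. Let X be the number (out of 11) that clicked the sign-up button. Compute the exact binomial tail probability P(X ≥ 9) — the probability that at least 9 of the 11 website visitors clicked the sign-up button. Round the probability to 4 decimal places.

X ~ Binomial(n=11, p=0.60).
P(X ≥ 9) = C(11,9)·0.60^9·0.40^2 + C(11,10)·0.60^10·0.40^1 + C(11,11)·0.60^11·0.40^0.
= 0.088684 + 0.026605 + 0.003628 = 0.1189.

P = 0.1189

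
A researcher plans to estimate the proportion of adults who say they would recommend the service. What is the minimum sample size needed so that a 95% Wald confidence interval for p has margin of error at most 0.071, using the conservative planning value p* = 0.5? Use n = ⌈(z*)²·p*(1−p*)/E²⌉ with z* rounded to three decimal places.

n = 191

z* = 1.960 at the 95% level.
p*(1−p*) = 0.2500.
Required n before rounding: 3.841600 × 0.2500 / 0.071² = 190.518.
Rounding up, n = 191.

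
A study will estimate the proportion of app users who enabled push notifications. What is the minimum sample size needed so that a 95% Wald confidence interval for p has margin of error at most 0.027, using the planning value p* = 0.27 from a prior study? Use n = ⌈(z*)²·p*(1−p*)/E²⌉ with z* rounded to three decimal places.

n = 1039

The 95% critical value is z* = 1.960.
p*(1−p*) = 0.1971.
Required n before rounding: 3.841600 × 0.1971 / 0.027² = 1038.655.
Rounding up, n = 1039.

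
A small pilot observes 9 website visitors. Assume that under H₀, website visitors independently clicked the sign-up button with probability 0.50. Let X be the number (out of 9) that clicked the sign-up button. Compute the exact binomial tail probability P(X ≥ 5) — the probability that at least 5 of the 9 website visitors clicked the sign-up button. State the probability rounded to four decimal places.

X ~ Binomial(n=9, p=0.50).
P(X ≥ 5) = Σ_{j=5}^{9} C(9,j)·0.50^j·0.50^{9−j}.
= 0.246094 + 0.164062 + 0.070312 + 0.017578 + 0.001953 = 0.5000.

P = 0.5000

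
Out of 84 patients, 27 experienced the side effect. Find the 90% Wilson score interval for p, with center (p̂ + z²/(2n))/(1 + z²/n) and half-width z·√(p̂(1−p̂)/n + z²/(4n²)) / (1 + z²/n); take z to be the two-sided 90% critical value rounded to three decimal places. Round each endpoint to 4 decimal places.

(0.2443, 0.4097)

Here p̂ = 27/84 = 0.32143 and z = 1.645 (z² = 2.706025).
1 + z²/n = 1.032215.
Center = (0.32143 + 0.016107)/1.032215 = 0.32700.
Radicand: p̂(1−p̂)/n + z²/(4n²) = 0.002596574 + 0.000095877 = 0.002692451.
Half-width = 1.645·√0.002692451/1.032215 = 0.08269.
Interval: 0.32700 ± 0.08269 → (0.2443, 0.4097).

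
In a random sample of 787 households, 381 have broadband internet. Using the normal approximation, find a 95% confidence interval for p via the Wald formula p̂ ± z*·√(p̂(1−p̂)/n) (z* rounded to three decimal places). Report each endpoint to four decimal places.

(0.4492, 0.5190)

The sample proportion is 381/787 = 0.48412.
Standard error of p̂: √(0.249748/787) = √0.000317341 = 0.017814.
For 95% confidence, z* = 1.960.
Margin of error: 1.960 × 0.017814 = 0.03492.
So the interval runs from 0.4492 to 0.5190.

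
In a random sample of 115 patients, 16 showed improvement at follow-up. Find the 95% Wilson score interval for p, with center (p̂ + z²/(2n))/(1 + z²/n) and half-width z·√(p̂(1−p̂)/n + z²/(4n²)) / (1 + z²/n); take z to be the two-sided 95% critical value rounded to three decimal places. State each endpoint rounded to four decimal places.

(0.0875, 0.2141)

Here p̂ = 16/115 = 0.13913 and z = 1.960 (z² = 3.841600).
1 + z²/n = 1.033405.
Center = (0.13913 + 0.016703)/1.033405 = 0.15080.
Radicand: p̂(1−p̂)/n + z²/(4n²) = 0.001041506 + 0.000072620 = 0.001114126.
Half-width = z·√(radicand)/denom = 1.960·0.033379/1.033405 = 0.06331.
Interval: 0.15080 ± 0.06331 → (0.0875, 0.2141).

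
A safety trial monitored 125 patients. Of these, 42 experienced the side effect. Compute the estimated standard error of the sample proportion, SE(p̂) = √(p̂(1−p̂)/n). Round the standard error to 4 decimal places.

SE = 0.0422

Sample proportion p̂ = 42/125 = 0.33600.
p̂(1−p̂) = 0.33600·0.66400 = 0.223104.
SE = √(0.223104/125) = 0.0422.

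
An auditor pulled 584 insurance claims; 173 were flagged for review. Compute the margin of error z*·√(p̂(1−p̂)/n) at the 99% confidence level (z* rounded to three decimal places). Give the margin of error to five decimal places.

With x = 173 successes in n = 584, p̂ = 0.29623.
Standard error of p̂: √(0.208479/584) = √0.000356985 = 0.018894.
The 99% critical value is z* = 2.576.
ME = 2.576·0.018894 = 0.04867.

ME = 0.04867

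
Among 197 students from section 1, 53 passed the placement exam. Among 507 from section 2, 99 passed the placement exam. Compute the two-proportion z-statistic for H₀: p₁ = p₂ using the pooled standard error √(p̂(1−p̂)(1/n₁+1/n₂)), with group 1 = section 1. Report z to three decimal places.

p̂₁ = 53/197 = 0.26904, p̂₂ = 99/507 = 0.19527.
Pooling: p̂ = 152/704 = 0.21591.
SE = √[p̂(1−p̂)(1/n₁+1/n₂)] = √[0.21591·0.78409·(1/197+1/507)] ≈ 0.034544.
z = (p̂₁ − p̂₂)/SE = (0.26904 − 0.19527)/0.034544 = 0.07377/0.034544 = 2.136.

z = 2.136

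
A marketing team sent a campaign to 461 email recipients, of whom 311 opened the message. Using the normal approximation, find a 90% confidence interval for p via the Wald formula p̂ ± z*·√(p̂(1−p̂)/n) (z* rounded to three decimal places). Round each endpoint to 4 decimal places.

With x = 311 successes in n = 461, p̂ = 0.67462.
SE = √(p̂(1−p̂)/n) = √(0.219508/461) = 0.021821.
For 90% confidence, z* = 1.645.
Margin of error: 1.645 × 0.021821 = 0.03590.
So the interval runs from 0.6387 to 0.7105.

(0.6387, 0.7105)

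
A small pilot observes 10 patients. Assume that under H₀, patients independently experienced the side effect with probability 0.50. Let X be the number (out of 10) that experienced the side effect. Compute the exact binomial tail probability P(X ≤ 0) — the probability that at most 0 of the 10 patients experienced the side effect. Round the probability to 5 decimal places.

P = 0.00098

X ~ Binomial(n=10, p=0.50).
P(X ≤ 0) = C(10,0)·0.50^0·0.50^10.
= 0.000977 = 0.00098.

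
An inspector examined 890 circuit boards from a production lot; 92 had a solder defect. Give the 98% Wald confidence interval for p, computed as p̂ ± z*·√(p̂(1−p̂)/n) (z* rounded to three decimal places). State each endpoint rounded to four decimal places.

(0.0796, 0.1271)

With x = 92 successes in n = 890, p̂ = 0.10337.
SE = √(p̂(1−p̂)/n) = √(0.092685/890) = 0.010205.
The 98% critical value is z* = 2.326.
Margin = 2.326·0.010205 = 0.02374.
Interval: 0.10337 ± 0.02374 → (0.0796, 0.1271).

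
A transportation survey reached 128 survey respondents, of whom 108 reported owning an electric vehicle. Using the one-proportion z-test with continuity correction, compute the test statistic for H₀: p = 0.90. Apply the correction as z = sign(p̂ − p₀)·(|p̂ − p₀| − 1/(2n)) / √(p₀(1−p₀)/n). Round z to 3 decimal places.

Sample proportion p̂ = 108/128 = 0.84375. p̂ − p₀ = -0.056250.
Continuity correction 1/(2n) = 1/256 = 0.003906.
Corrected numerator: |-0.056250| − 0.003906 = 0.052344.
Under H₀, SE = √(p₀(1−p₀)/n) = √(0.90·0.10/128) = √0.000703125 = 0.026517.
z = −0.052344/0.026517 = -1.974.

z = -1.974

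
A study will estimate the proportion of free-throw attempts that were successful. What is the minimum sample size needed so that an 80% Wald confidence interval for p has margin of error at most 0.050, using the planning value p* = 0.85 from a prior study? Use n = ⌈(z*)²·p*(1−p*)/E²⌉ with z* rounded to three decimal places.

n = 84

z* = 1.282 at the 80% level.
p*(1−p*) = 0.1275.
(z*)²·p*(1−p*)/E² = 1.643524·0.1275/0.002500 = 83.820.
Rounding up, n = 84.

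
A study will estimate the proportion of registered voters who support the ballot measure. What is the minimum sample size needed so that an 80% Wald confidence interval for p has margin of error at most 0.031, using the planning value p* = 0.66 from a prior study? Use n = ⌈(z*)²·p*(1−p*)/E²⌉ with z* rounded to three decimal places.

n = 384

The 80% critical value is z* = 1.282.
p*(1−p*) = 0.2244.
(z*)²·p*(1−p*)/E² = 1.643524·0.2244/0.000961 = 383.774.
Rounding up, n = 384.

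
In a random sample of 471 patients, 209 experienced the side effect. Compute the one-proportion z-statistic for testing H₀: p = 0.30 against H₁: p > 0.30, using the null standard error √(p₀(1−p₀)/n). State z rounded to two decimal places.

p̂ = 209/471 = 0.44374.
SE₀ = √(0.30·0.70/471) = 0.021115.
Test statistic: z = 0.14374/0.021115 = 6.81.

z = 6.81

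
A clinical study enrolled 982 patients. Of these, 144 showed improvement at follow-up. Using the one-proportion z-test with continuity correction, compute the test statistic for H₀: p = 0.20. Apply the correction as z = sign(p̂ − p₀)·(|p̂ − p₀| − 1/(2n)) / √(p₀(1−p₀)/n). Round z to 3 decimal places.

Sample proportion p̂ = 144/982 = 0.14664. p̂ − p₀ = -0.053360.
1/(2n) = 0.000509.
Corrected numerator: |-0.053360| − 0.000509 = 0.052851.
SE₀ = √(0.20·0.80/982) = 0.012765.
z = (−)0.052851/0.012765 = -4.140.

z = -4.140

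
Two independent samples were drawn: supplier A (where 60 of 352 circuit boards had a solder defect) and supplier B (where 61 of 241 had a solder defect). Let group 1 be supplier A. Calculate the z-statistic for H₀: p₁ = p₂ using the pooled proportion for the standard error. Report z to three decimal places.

Sample proportions: p̂₁ = 60/352 = 0.17045 and p̂₂ = 61/241 = 0.25311.
Pooled p̂ = (60+61)/(352+241) = 121/593 = 0.20405.
SE = √[p̂(1−p̂)(1/n₁+1/n₂)] = √[0.20405·0.79595·(1/352+1/241)] ≈ 0.033694.
z = (p̂₁ − p̂₂)/SE = (0.17045 − 0.25311)/0.033694 = -0.08266/0.033694 = -2.453.

z = -2.453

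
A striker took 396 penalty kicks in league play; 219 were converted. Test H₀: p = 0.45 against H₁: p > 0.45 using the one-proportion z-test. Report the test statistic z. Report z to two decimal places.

Sample proportion p̂ = 219/396 = 0.55303.
Under H₀, SE = √(p₀(1−p₀)/n) = √(0.45·0.55/396) = √0.000625000 = 0.025000.
z = (p̂ − p₀)/SE = (0.55303 − 0.45)/0.025000 = 4.12.

z = 4.12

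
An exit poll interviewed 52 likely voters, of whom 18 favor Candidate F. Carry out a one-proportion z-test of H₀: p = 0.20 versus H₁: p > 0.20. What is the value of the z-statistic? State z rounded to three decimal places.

The sample proportion is 18/52 = 0.34615.
SE₀ = √(0.20·0.80/52) = 0.055470.
Test statistic: z = 0.14615/0.055470 = 2.635.

z = 2.635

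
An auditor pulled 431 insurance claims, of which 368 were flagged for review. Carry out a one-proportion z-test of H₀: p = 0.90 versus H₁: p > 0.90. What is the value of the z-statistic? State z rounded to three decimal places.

z = -3.195

p̂ = 368/431 = 0.85383.
Null standard error: √(0.90·0.10/431) = √0.000208817 = 0.014450.
Test statistic: z = -0.04617/0.014450 = -3.195.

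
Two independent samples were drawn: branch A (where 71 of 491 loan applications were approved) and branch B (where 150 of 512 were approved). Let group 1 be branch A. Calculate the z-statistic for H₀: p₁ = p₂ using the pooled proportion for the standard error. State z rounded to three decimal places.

p̂₁ = 71/491 = 0.14460, p̂₂ = 150/512 = 0.29297.
Pooled p̂ = (71+150)/(491+512) = 221/1003 = 0.22034.
Pooled SE = √[0.1717897·0.00398978] ≈ 0.026180.
z = (p̂₁ − p̂₂)/SE = (0.14460 − 0.29297)/0.026180 = -0.14837/0.026180 = -5.667.

z = -5.667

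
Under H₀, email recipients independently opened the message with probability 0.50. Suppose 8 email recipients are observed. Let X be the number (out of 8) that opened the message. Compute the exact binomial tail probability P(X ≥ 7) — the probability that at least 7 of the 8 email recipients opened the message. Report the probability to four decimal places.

P = 0.0352

X is binomial with n = 8 and p = 0.50.
P(X ≥ 7) = C(8,7)·0.50^7·0.50^1 + C(8,8)·0.50^8·0.50^0.
= 0.031250 + 0.003906 = 0.0352.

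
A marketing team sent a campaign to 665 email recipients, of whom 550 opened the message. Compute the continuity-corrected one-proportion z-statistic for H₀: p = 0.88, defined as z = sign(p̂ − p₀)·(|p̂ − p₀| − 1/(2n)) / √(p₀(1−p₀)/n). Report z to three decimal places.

With x = 550 successes in n = 665, p̂ = 0.82707. p̂ − p₀ = -0.052932.
1/(2n) = 0.000752.
Corrected numerator: |-0.052932| − 0.000752 = 0.052180.
Under H₀, SE = √(p₀(1−p₀)/n) = √(0.88·0.12/665) = √0.000158797 = 0.012601.
z = (−)0.052180/0.012601 = -4.141.

z = -4.141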